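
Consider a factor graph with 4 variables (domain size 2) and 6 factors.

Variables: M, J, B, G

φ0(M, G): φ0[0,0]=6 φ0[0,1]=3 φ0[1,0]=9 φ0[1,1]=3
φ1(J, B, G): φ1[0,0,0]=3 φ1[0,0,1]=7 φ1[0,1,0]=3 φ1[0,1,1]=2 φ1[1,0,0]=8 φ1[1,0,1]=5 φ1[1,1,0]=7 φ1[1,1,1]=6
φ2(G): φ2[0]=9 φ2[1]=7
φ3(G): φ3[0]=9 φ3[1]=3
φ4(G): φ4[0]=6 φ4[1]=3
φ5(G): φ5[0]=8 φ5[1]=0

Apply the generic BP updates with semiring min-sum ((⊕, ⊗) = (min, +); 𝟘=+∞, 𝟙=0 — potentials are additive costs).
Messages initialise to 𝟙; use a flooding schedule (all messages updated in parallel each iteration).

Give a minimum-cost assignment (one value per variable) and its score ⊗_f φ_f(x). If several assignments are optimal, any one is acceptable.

assignment: (M=0, J=0, B=1, G=1); score = 18

init: all messages = 𝟙 over 2 values
r1 m[φ0→M] = [3, 3]
r1 m[φ0→G] = [6, 3]
r1 m[φ1→J] = [2, 5]
r1 m[φ1→B] = [3, 2]
r1 m[φ1→G] = [3, 2]
r1 m[φ2→G] = [9, 7]
r1 m[φ3→G] = [9, 3]
r1 m[φ4→G] = [6, 3]
r1 m[φ5→G] = [8, 0]
r1 m[M→φ0] = [0, 0]
r1 m[J→φ1] = [0, 0]
r1 m[B→φ1] = [0, 0]
r1 m[G→φ0] = [0, 0]
r1 m[G→φ1] = [0, 0]
r1 m[G→φ2] = [0, 0]
r1 m[G→φ3] = [0, 0]
r1 m[G→φ4] = [0, 0]
r1 m[G→φ5] = [0, 0]
r2 m[φ0→M] = [3, 3]
r2 m[φ0→G] = [6, 3]
r2 m[φ1→J] = [2, 5]
r2 m[φ1→B] = [3, 2]
r2 m[φ1→G] = [3, 2]
r2 m[φ2→G] = [9, 7]
r2 m[φ3→G] = [9, 3]
r2 m[φ4→G] = [6, 3]
r2 m[φ5→G] = [8, 0]
r2 m[M→φ0] = [0, 0]
r2 m[J→φ1] = [0, 0]
r2 m[B→φ1] = [0, 0]
r2 m[G→φ0] = [35, 15]
r2 m[G→φ1] = [38, 16]
r2 m[G→φ2] = [32, 11]
r2 m[G→φ3] = [32, 15]
r2 m[G→φ4] = [35, 15]
r2 m[G→φ5] = [33, 18]
r3 m[φ0→M] = [18, 18]
r3 m[φ0→G] = [6, 3]
r3 m[φ1→J] = [18, 21]
r3 m[φ1→B] = [21, 18]
r3 m[φ1→G] = [3, 2]
r3 m[φ2→G] = [9, 7]
r3 m[φ3→G] = [9, 3]
r3 m[φ4→G] = [6, 3]
r3 m[φ5→G] = [8, 0]
r3 m[M→φ0] = [0, 0]
r3 m[J→φ1] = [0, 0]
r3 m[B→φ1] = [0, 0]
r3 m[G→φ0] = [35, 15]
r3 m[G→φ1] = [38, 16]
r3 m[G→φ2] = [32, 11]
r3 m[G→φ3] = [32, 15]
r3 m[G→φ4] = [35, 15]
r3 m[G→φ5] = [33, 18]
r4 m[φ0→M] = [18, 18]
r4 m[φ0→G] = [6, 3]
r4 m[φ1→J] = [18, 21]
r4 m[φ1→B] = [21, 18]
r4 m[φ1→G] = [3, 2]
r4 m[φ2→G] = [9, 7]
r4 m[φ3→G] = [9, 3]
r4 m[φ4→G] = [6, 3]
r4 m[φ5→G] = [8, 0]
r4 m[M→φ0] = [0, 0]
r4 m[J→φ1] = [0, 0]
r4 m[B→φ1] = [0, 0]
r4 m[G→φ0] = [35, 15]
r4 m[G→φ1] = [38, 16]
r4 m[G→φ2] = [32, 11]
r4 m[G→φ3] = [32, 15]
r4 m[G→φ4] = [35, 15]
r4 m[G→φ5] = [33, 18]
fixed point reached at round 4
traceback from M: (M=0, J=0, B=1, G=1), score=18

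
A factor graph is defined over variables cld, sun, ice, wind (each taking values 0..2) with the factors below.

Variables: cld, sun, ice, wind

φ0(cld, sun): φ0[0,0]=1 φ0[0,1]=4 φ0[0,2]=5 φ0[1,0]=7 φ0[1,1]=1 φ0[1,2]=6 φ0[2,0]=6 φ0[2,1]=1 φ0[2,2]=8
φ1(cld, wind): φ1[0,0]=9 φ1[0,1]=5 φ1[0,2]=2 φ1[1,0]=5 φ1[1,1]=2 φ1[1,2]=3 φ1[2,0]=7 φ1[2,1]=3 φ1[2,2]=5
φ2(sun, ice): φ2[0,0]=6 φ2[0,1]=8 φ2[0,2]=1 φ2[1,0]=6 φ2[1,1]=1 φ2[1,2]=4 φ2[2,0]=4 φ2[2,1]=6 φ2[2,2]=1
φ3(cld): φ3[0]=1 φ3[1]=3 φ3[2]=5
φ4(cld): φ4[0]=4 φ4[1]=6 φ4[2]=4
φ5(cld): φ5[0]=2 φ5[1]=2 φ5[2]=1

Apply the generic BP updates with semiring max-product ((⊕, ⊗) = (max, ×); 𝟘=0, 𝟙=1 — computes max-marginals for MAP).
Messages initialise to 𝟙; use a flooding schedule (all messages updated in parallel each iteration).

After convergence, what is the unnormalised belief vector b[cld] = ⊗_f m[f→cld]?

init: all messages = 𝟙 over 3 values
r1 m[φ0→cld] = [5, 7, 8]
r1 m[φ0→sun] = [7, 4, 8]
r1 m[φ1→cld] = [9, 5, 7]
r1 m[φ1→wind] = [9, 5, 5]
r1 m[φ2→sun] = [8, 6, 6]
r1 m[φ2→ice] = [6, 8, 4]
r1 m[φ3→cld] = [1, 3, 5]
r1 m[φ4→cld] = [4, 6, 4]
r1 m[φ5→cld] = [2, 2, 1]
r1 m[cld→φ0] = [1, 1, 1]
r1 m[cld→φ1] = [1, 1, 1]
r1 m[cld→φ3] = [1, 1, 1]
r1 m[cld→φ4] = [1, 1, 1]
r1 m[cld→φ5] = [1, 1, 1]
r1 m[sun→φ0] = [1, 1, 1]
r1 m[sun→φ2] = [1, 1, 1]
r1 m[ice→φ2] = [1, 1, 1]
r1 m[wind→φ1] = [1, 1, 1]
r2 m[φ0→cld] = [5, 7, 8]
r2 m[φ0→sun] = [7, 4, 8]
r2 m[φ1→cld] = [9, 5, 7]
r2 m[φ1→wind] = [9, 5, 5]
r2 m[φ2→sun] = [8, 6, 6]
r2 m[φ2→ice] = [6, 8, 4]
r2 m[φ3→cld] = [1, 3, 5]
r2 m[φ4→cld] = [4, 6, 4]
r2 m[φ5→cld] = [2, 2, 1]
r2 m[cld→φ0] = [72, 180, 140]
r2 m[cld→φ1] = [40, 252, 160]
r2 m[cld→φ3] = [360, 420, 224]
r2 m[cld→φ4] = [90, 210, 280]
r2 m[cld→φ5] = [180, 630, 1120]
r2 m[sun→φ0] = [8, 6, 6]
r2 m[sun→φ2] = [7, 4, 8]
r2 m[ice→φ2] = [1, 1, 1]
r2 m[wind→φ1] = [1, 1, 1]
r3 m[φ0→cld] = [30, 56, 48]
r3 m[φ0→sun] = [1260, 288, 1120]
r3 m[φ1→cld] = [9, 5, 7]
r3 m[φ1→wind] = [1260, 504, 800]
r3 m[φ2→sun] = [8, 6, 6]
r3 m[φ2→ice] = [42, 56, 16]
r3 m[φ3→cld] = [1, 3, 5]
r3 m[φ4→cld] = [4, 6, 4]
r3 m[φ5→cld] = [2, 2, 1]
r3 m[cld→φ0] = [72, 180, 140]
r3 m[cld→φ1] = [40, 252, 160]
r3 m[cld→φ3] = [360, 420, 224]
r3 m[cld→φ4] = [90, 210, 280]
r3 m[cld→φ5] = [180, 630, 1120]
r3 m[sun→φ0] = [8, 6, 6]
r3 m[sun→φ2] = [7, 4, 8]
r3 m[ice→φ2] = [1, 1, 1]
r3 m[wind→φ1] = [1, 1, 1]
r4 m[φ0→cld] = [30, 56, 48]
r4 m[φ0→sun] = [1260, 288, 1120]
r4 m[φ1→cld] = [9, 5, 7]
r4 m[φ1→wind] = [1260, 504, 800]
r4 m[φ2→sun] = [8, 6, 6]
r4 m[φ2→ice] = [42, 56, 16]
r4 m[φ3→cld] = [1, 3, 5]
r4 m[φ4→cld] = [4, 6, 4]
r4 m[φ5→cld] = [2, 2, 1]
r4 m[cld→φ0] = [72, 180, 140]
r4 m[cld→φ1] = [240, 2016, 960]
r4 m[cld→φ3] = [2160, 3360, 1344]
r4 m[cld→φ4] = [540, 1680, 1680]
r4 m[cld→φ5] = [1080, 5040, 6720]
r4 m[sun→φ0] = [8, 6, 6]
r4 m[sun→φ2] = [1260, 288, 1120]
r4 m[ice→φ2] = [1, 1, 1]
r4 m[wind→φ1] = [1, 1, 1]
r5 m[φ0→cld] = [30, 56, 48]
r5 m[φ0→sun] = [1260, 288, 1120]
r5 m[φ1→cld] = [9, 5, 7]
r5 m[φ1→wind] = [10080, 4032, 6048]
r5 m[φ2→sun] = [8, 6, 6]
r5 m[φ2→ice] = [7560, 10080, 1260]
r5 m[φ3→cld] = [1, 3, 5]
r5 m[φ4→cld] = [4, 6, 4]
r5 m[φ5→cld] = [2, 2, 1]
r5 m[cld→φ0] = [72, 180, 140]
r5 m[cld→φ1] = [240, 2016, 960]
r5 m[cld→φ3] = [2160, 3360, 1344]
r5 m[cld→φ4] = [540, 1680, 1680]
r5 m[cld→φ5] = [1080, 5040, 6720]
r5 m[sun→φ0] = [8, 6, 6]
r5 m[sun→φ2] = [1260, 288, 1120]
r5 m[ice→φ2] = [1, 1, 1]
r5 m[wind→φ1] = [1, 1, 1]
r6 m[φ0→cld] = [30, 56, 48]
r6 m[φ0→sun] = [1260, 288, 1120]
r6 m[φ1→cld] = [9, 5, 7]
r6 m[φ1→wind] = [10080, 4032, 6048]
r6 m[φ2→sun] = [8, 6, 6]
r6 m[φ2→ice] = [7560, 10080, 1260]
r6 m[φ3→cld] = [1, 3, 5]
r6 m[φ4→cld] = [4, 6, 4]
r6 m[φ5→cld] = [2, 2, 1]
r6 m[cld→φ0] = [72, 180, 140]
r6 m[cld→φ1] = [240, 2016, 960]
r6 m[cld→φ3] = [2160, 3360, 1344]
r6 m[cld→φ4] = [540, 1680, 1680]
r6 m[cld→φ5] = [1080, 5040, 6720]
r6 m[sun→φ0] = [8, 6, 6]
r6 m[sun→φ2] = [1260, 288, 1120]
r6 m[ice→φ2] = [1, 1, 1]
r6 m[wind→φ1] = [1, 1, 1]
fixed point reached at round 6
b[cld] = ⊗ incoming = [2160, 10080, 6720]

b[cld] = [2160, 10080, 6720]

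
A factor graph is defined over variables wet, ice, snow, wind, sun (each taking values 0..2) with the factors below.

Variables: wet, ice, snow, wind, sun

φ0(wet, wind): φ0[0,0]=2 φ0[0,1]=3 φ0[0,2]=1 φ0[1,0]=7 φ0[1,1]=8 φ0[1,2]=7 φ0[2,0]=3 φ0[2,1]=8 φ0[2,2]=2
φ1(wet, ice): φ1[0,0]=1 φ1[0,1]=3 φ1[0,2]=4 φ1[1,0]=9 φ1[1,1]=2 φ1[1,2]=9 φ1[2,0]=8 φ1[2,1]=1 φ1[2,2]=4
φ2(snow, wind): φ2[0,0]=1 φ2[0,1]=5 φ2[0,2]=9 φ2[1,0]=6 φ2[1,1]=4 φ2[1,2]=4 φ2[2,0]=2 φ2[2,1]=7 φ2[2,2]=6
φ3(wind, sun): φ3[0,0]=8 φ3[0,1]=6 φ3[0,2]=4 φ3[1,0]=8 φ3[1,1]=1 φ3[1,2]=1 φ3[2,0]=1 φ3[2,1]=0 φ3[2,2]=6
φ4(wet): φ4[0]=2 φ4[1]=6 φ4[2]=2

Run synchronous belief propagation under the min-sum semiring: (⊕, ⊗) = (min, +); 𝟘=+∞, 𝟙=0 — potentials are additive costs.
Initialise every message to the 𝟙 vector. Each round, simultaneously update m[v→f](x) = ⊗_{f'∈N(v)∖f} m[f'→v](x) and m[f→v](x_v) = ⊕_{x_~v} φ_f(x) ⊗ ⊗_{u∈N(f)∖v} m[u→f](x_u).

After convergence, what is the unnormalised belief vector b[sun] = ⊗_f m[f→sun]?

b[sun] = [9, 8, 10]

init: all messages = 𝟙 over 3 values
r1 m[φ0→wet] = [1, 7, 2]
r1 m[φ0→wind] = [2, 3, 1]
r1 m[φ1→wet] = [1, 2, 1]
r1 m[φ1→ice] = [1, 1, 4]
r1 m[φ2→snow] = [1, 4, 2]
r1 m[φ2→wind] = [1, 4, 4]
r1 m[φ3→wind] = [4, 1, 0]
r1 m[φ3→sun] = [1, 0, 1]
r1 m[φ4→wet] = [2, 6, 2]
r1 m[wet→φ0] = [0, 0, 0]
r1 m[wet→φ1] = [0, 0, 0]
r1 m[wet→φ4] = [0, 0, 0]
r1 m[ice→φ1] = [0, 0, 0]
r1 m[snow→φ2] = [0, 0, 0]
r1 m[wind→φ0] = [0, 0, 0]
r1 m[wind→φ2] = [0, 0, 0]
r1 m[wind→φ3] = [0, 0, 0]
r1 m[sun→φ3] = [0, 0, 0]
r2 m[φ0→wet] = [1, 7, 2]
r2 m[φ0→wind] = [2, 3, 1]
r2 m[φ1→wet] = [1, 2, 1]
r2 m[φ1→ice] = [1, 1, 4]
r2 m[φ2→snow] = [1, 4, 2]
r2 m[φ2→wind] = [1, 4, 4]
r2 m[φ3→wind] = [4, 1, 0]
r2 m[φ3→sun] = [1, 0, 1]
r2 m[φ4→wet] = [2, 6, 2]
r2 m[wet→φ0] = [3, 8, 3]
r2 m[wet→φ1] = [3, 13, 4]
r2 m[wet→φ4] = [2, 9, 3]
r2 m[ice→φ1] = [0, 0, 0]
r2 m[snow→φ2] = [0, 0, 0]
r2 m[wind→φ0] = [5, 5, 4]
r2 m[wind→φ2] = [6, 4, 1]
r2 m[wind→φ3] = [3, 7, 5]
r2 m[sun→φ3] = [0, 0, 0]
r3 m[φ0→wet] = [5, 11, 6]
r3 m[φ0→wind] = [5, 6, 4]
r3 m[φ1→wet] = [1, 2, 1]
r3 m[φ1→ice] = [4, 5, 7]
r3 m[φ2→snow] = [7, 5, 7]
r3 m[φ2→wind] = [1, 4, 4]
r3 m[φ3→wind] = [4, 1, 0]
r3 m[φ3→sun] = [6, 5, 7]
r3 m[φ4→wet] = [2, 6, 2]
r3 m[wet→φ0] = [3, 8, 3]
r3 m[wet→φ1] = [3, 13, 4]
r3 m[wet→φ4] = [2, 9, 3]
r3 m[ice→φ1] = [0, 0, 0]
r3 m[snow→φ2] = [0, 0, 0]
r3 m[wind→φ0] = [5, 5, 4]
r3 m[wind→φ2] = [6, 4, 1]
r3 m[wind→φ3] = [3, 7, 5]
r3 m[sun→φ3] = [0, 0, 0]
r4 m[φ0→wet] = [5, 11, 6]
r4 m[φ0→wind] = [5, 6, 4]
r4 m[φ1→wet] = [1, 2, 1]
r4 m[φ1→ice] = [4, 5, 7]
r4 m[φ2→snow] = [7, 5, 7]
r4 m[φ2→wind] = [1, 4, 4]
r4 m[φ3→wind] = [4, 1, 0]
r4 m[φ3→sun] = [6, 5, 7]
r4 m[φ4→wet] = [2, 6, 2]
r4 m[wet→φ0] = [3, 8, 3]
r4 m[wet→φ1] = [7, 17, 8]
r4 m[wet→φ4] = [6, 13, 7]
r4 m[ice→φ1] = [0, 0, 0]
r4 m[snow→φ2] = [0, 0, 0]
r4 m[wind→φ0] = [5, 5, 4]
r4 m[wind→φ2] = [9, 7, 4]
r4 m[wind→φ3] = [6, 10, 8]
r4 m[sun→φ3] = [0, 0, 0]
r5 m[φ0→wet] = [5, 11, 6]
r5 m[φ0→wind] = [5, 6, 4]
r5 m[φ1→wet] = [1, 2, 1]
r5 m[φ1→ice] = [8, 9, 11]
r5 m[φ2→snow] = [10, 8, 10]
r5 m[φ2→wind] = [1, 4, 4]
r5 m[φ3→wind] = [4, 1, 0]
r5 m[φ3→sun] = [9, 8, 10]
r5 m[φ4→wet] = [2, 6, 2]
r5 m[wet→φ0] = [3, 8, 3]
r5 m[wet→φ1] = [7, 17, 8]
r5 m[wet→φ4] = [6, 13, 7]
r5 m[ice→φ1] = [0, 0, 0]
r5 m[snow→φ2] = [0, 0, 0]
r5 m[wind→φ0] = [5, 5, 4]
r5 m[wind→φ2] = [9, 7, 4]
r5 m[wind→φ3] = [6, 10, 8]
r5 m[sun→φ3] = [0, 0, 0]
r6 m[φ0→wet] = [5, 11, 6]
r6 m[φ0→wind] = [5, 6, 4]
r6 m[φ1→wet] = [1, 2, 1]
r6 m[φ1→ice] = [8, 9, 11]
r6 m[φ2→snow] = [10, 8, 10]
r6 m[φ2→wind] = [1, 4, 4]
r6 m[φ3→wind] = [4, 1, 0]
r6 m[φ3→sun] = [9, 8, 10]
r6 m[φ4→wet] = [2, 6, 2]
r6 m[wet→φ0] = [3, 8, 3]
r6 m[wet→φ1] = [7, 17, 8]
r6 m[wet→φ4] = [6, 13, 7]
r6 m[ice→φ1] = [0, 0, 0]
r6 m[snow→φ2] = [0, 0, 0]
r6 m[wind→φ0] = [5, 5, 4]
r6 m[wind→φ2] = [9, 7, 4]
r6 m[wind→φ3] = [6, 10, 8]
r6 m[sun→φ3] = [0, 0, 0]
fixed point reached at round 6
b[sun] = ⊗ incoming = [9, 8, 10]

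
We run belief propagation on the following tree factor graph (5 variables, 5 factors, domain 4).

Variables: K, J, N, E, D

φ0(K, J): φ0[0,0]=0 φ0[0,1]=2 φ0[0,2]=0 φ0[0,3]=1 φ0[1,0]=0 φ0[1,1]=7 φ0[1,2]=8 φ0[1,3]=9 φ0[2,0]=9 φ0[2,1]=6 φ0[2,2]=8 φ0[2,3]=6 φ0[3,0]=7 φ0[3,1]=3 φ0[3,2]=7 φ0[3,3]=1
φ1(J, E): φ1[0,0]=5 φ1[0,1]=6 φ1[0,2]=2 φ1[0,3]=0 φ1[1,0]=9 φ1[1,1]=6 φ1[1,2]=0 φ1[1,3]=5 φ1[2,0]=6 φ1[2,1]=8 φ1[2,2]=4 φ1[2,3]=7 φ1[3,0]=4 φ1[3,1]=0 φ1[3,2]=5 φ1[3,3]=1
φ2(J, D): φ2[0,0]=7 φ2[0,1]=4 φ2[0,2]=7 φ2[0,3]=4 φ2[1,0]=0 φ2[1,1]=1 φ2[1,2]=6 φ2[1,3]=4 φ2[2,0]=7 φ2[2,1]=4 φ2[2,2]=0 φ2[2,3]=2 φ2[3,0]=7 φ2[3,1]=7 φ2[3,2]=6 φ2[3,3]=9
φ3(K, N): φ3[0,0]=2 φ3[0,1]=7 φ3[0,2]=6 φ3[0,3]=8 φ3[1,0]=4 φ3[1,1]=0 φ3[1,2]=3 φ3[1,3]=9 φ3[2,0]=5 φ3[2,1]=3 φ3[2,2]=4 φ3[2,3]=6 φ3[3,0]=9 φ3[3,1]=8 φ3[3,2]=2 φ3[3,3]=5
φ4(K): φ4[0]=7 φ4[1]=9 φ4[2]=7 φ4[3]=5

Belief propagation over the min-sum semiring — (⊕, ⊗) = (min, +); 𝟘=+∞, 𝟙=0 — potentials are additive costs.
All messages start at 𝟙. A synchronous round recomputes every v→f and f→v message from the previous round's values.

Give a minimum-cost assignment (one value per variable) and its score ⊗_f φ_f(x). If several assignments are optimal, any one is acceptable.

init: all messages = 𝟙 over 4 values
r1 m[φ0→K] = [0, 0, 6, 1]
r1 m[φ0→J] = [0, 2, 0, 1]
r1 m[φ1→J] = [0, 0, 4, 0]
r1 m[φ1→E] = [4, 0, 0, 0]
r1 m[φ2→J] = [4, 0, 0, 6]
r1 m[φ2→D] = [0, 1, 0, 2]
r1 m[φ3→K] = [2, 0, 3, 2]
r1 m[φ3→N] = [2, 0, 2, 5]
r1 m[φ4→K] = [7, 9, 7, 5]
r1 m[K→φ0] = [0, 0, 0, 0]
r1 m[K→φ3] = [0, 0, 0, 0]
r1 m[K→φ4] = [0, 0, 0, 0]
r1 m[J→φ0] = [0, 0, 0, 0]
r1 m[J→φ1] = [0, 0, 0, 0]
r1 m[J→φ2] = [0, 0, 0, 0]
r1 m[N→φ3] = [0, 0, 0, 0]
r1 m[E→φ1] = [0, 0, 0, 0]
r1 m[D→φ2] = [0, 0, 0, 0]
r2 m[φ0→K] = [0, 0, 6, 1]
r2 m[φ0→J] = [0, 2, 0, 1]
r2 m[φ1→J] = [0, 0, 4, 0]
r2 m[φ1→E] = [4, 0, 0, 0]
r2 m[φ2→J] = [4, 0, 0, 6]
r2 m[φ2→D] = [0, 1, 0, 2]
r2 m[φ3→K] = [2, 0, 3, 2]
r2 m[φ3→N] = [2, 0, 2, 5]
r2 m[φ4→K] = [7, 9, 7, 5]
r2 m[K→φ0] = [9, 9, 10, 7]
r2 m[K→φ3] = [7, 9, 13, 6]
r2 m[K→φ4] = [2, 0, 9, 3]
r2 m[J→φ0] = [4, 0, 4, 6]
r2 m[J→φ1] = [4, 2, 0, 7]
r2 m[J→φ2] = [0, 2, 4, 1]
r2 m[N→φ3] = [0, 0, 0, 0]
r2 m[E→φ1] = [0, 0, 0, 0]
r2 m[D→φ2] = [0, 0, 0, 0]
r3 m[φ0→K] = [2, 4, 6, 3]
r3 m[φ0→J] = [9, 10, 9, 8]
r3 m[φ1→J] = [0, 0, 4, 0]
r3 m[φ1→E] = [6, 7, 2, 4]
r3 m[φ2→J] = [4, 0, 0, 6]
r3 m[φ2→D] = [2, 3, 4, 4]
r3 m[φ3→K] = [2, 0, 3, 2]
r3 m[φ3→N] = [9, 9, 8, 11]
r3 m[φ4→K] = [7, 9, 7, 5]
r3 m[K→φ0] = [9, 9, 10, 7]
r3 m[K→φ3] = [7, 9, 13, 6]
r3 m[K→φ4] = [2, 0, 9, 3]
r3 m[J→φ0] = [4, 0, 4, 6]
r3 m[J→φ1] = [4, 2, 0, 7]
r3 m[J→φ2] = [0, 2, 4, 1]
r3 m[N→φ3] = [0, 0, 0, 0]
r3 m[E→φ1] = [0, 0, 0, 0]
r3 m[D→φ2] = [0, 0, 0, 0]
r4 m[φ0→K] = [2, 4, 6, 3]
r4 m[φ0→J] = [9, 10, 9, 8]
r4 m[φ1→J] = [0, 0, 4, 0]
r4 m[φ1→E] = [6, 7, 2, 4]
r4 m[φ2→J] = [4, 0, 0, 6]
r4 m[φ2→D] = [2, 3, 4, 4]
r4 m[φ3→K] = [2, 0, 3, 2]
r4 m[φ3→N] = [9, 9, 8, 11]
r4 m[φ4→K] = [7, 9, 7, 5]
r4 m[K→φ0] = [9, 9, 10, 7]
r4 m[K→φ3] = [9, 13, 13, 8]
r4 m[K→φ4] = [4, 4, 9, 5]
r4 m[J→φ0] = [4, 0, 4, 6]
r4 m[J→φ1] = [13, 10, 9, 14]
r4 m[J→φ2] = [9, 10, 13, 8]
r4 m[N→φ3] = [0, 0, 0, 0]
r4 m[E→φ1] = [0, 0, 0, 0]
r4 m[D→φ2] = [0, 0, 0, 0]
r5 m[φ0→K] = [2, 4, 6, 3]
r5 m[φ0→J] = [9, 10, 9, 8]
r5 m[φ1→J] = [0, 0, 4, 0]
r5 m[φ1→E] = [15, 14, 10, 13]
r5 m[φ2→J] = [4, 0, 0, 6]
r5 m[φ2→D] = [10, 11, 13, 13]
r5 m[φ3→K] = [2, 0, 3, 2]
r5 m[φ3→N] = [11, 13, 10, 13]
r5 m[φ4→K] = [7, 9, 7, 5]
r5 m[K→φ0] = [9, 9, 10, 7]
r5 m[K→φ3] = [9, 13, 13, 8]
r5 m[K→φ4] = [4, 4, 9, 5]
r5 m[J→φ0] = [4, 0, 4, 6]
r5 m[J→φ1] = [13, 10, 9, 14]
r5 m[J→φ2] = [9, 10, 13, 8]
r5 m[N→φ3] = [0, 0, 0, 0]
r5 m[E→φ1] = [0, 0, 0, 0]
r5 m[D→φ2] = [0, 0, 0, 0]
r6 m[φ0→K] = [2, 4, 6, 3]
r6 m[φ0→J] = [9, 10, 9, 8]
r6 m[φ1→J] = [0, 0, 4, 0]
r6 m[φ1→E] = [15, 14, 10, 13]
r6 m[φ2→J] = [4, 0, 0, 6]
r6 m[φ2→D] = [10, 11, 13, 13]
r6 m[φ3→K] = [2, 0, 3, 2]
r6 m[φ3→N] = [11, 13, 10, 13]
r6 m[φ4→K] = [7, 9, 7, 5]
r6 m[K→φ0] = [9, 9, 10, 7]
r6 m[K→φ3] = [9, 13, 13, 8]
r6 m[K→φ4] = [4, 4, 9, 5]
r6 m[J→φ0] = [4, 0, 4, 6]
r6 m[J→φ1] = [13, 10, 9, 14]
r6 m[J→φ2] = [9, 10, 13, 8]
r6 m[N→φ3] = [0, 0, 0, 0]
r6 m[E→φ1] = [0, 0, 0, 0]
r6 m[D→φ2] = [0, 0, 0, 0]
fixed point reached at round 6
traceback from K: (K=3, J=1, N=2, E=2, D=0), score=10

assignment: (K=3, J=1, N=2, E=2, D=0); score = 10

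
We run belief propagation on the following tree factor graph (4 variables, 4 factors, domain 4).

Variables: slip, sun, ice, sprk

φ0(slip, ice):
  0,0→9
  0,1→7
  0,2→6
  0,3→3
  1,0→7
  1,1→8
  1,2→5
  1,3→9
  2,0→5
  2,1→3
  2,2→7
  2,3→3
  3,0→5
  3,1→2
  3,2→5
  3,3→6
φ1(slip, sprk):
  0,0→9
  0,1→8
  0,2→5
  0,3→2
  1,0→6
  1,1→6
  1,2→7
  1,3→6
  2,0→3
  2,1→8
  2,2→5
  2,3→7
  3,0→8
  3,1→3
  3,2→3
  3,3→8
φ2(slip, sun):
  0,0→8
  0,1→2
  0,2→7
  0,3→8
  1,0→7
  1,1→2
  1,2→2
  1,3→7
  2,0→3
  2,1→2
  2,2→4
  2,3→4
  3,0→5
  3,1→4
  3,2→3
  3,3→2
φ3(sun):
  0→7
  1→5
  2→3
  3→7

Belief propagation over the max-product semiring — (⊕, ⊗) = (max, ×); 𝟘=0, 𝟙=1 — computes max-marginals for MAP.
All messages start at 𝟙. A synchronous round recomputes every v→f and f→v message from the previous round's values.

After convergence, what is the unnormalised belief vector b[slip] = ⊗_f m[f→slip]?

init: all messages = 𝟙 over 4 values
r1 m[φ0→slip] = [9, 9, 7, 6]
r1 m[φ0→ice] = [9, 8, 7, 9]
r1 m[φ1→slip] = [9, 7, 8, 8]
r1 m[φ1→sprk] = [9, 8, 7, 8]
r1 m[φ2→slip] = [8, 7, 4, 5]
r1 m[φ2→sun] = [8, 4, 7, 8]
r1 m[φ3→sun] = [7, 5, 3, 7]
r1 m[slip→φ0] = [1, 1, 1, 1]
r1 m[slip→φ1] = [1, 1, 1, 1]
r1 m[slip→φ2] = [1, 1, 1, 1]
r1 m[sun→φ2] = [1, 1, 1, 1]
r1 m[sun→φ3] = [1, 1, 1, 1]
r1 m[ice→φ0] = [1, 1, 1, 1]
r1 m[sprk→φ1] = [1, 1, 1, 1]
r2 m[φ0→slip] = [9, 9, 7, 6]
r2 m[φ0→ice] = [9, 8, 7, 9]
r2 m[φ1→slip] = [9, 7, 8, 8]
r2 m[φ1→sprk] = [9, 8, 7, 8]
r2 m[φ2→slip] = [8, 7, 4, 5]
r2 m[φ2→sun] = [8, 4, 7, 8]
r2 m[φ3→sun] = [7, 5, 3, 7]
r2 m[slip→φ0] = [72, 49, 32, 40]
r2 m[slip→φ1] = [72, 63, 28, 30]
r2 m[slip→φ2] = [81, 63, 56, 48]
r2 m[sun→φ2] = [7, 5, 3, 7]
r2 m[sun→φ3] = [8, 4, 7, 8]
r2 m[ice→φ0] = [1, 1, 1, 1]
r2 m[sprk→φ1] = [1, 1, 1, 1]
r3 m[φ0→slip] = [9, 9, 7, 6]
r3 m[φ0→ice] = [648, 504, 432, 441]
r3 m[φ1→slip] = [9, 7, 8, 8]
r3 m[φ1→sprk] = [648, 576, 441, 378]
r3 m[φ2→slip] = [56, 49, 28, 35]
r3 m[φ2→sun] = [648, 192, 567, 648]
r3 m[φ3→sun] = [7, 5, 3, 7]
r3 m[slip→φ0] = [72, 49, 32, 40]
r3 m[slip→φ1] = [72, 63, 28, 30]
r3 m[slip→φ2] = [81, 63, 56, 48]
r3 m[sun→φ2] = [7, 5, 3, 7]
r3 m[sun→φ3] = [8, 4, 7, 8]
r3 m[ice→φ0] = [1, 1, 1, 1]
r3 m[sprk→φ1] = [1, 1, 1, 1]
r4 m[φ0→slip] = [9, 9, 7, 6]
r4 m[φ0→ice] = [648, 504, 432, 441]
r4 m[φ1→slip] = [9, 7, 8, 8]
r4 m[φ1→sprk] = [648, 576, 441, 378]
r4 m[φ2→slip] = [56, 49, 28, 35]
r4 m[φ2→sun] = [648, 192, 567, 648]
r4 m[φ3→sun] = [7, 5, 3, 7]
r4 m[slip→φ0] = [504, 343, 224, 280]
r4 m[slip→φ1] = [504, 441, 196, 210]
r4 m[slip→φ2] = [81, 63, 56, 48]
r4 m[sun→φ2] = [7, 5, 3, 7]
r4 m[sun→φ3] = [648, 192, 567, 648]
r4 m[ice→φ0] = [1, 1, 1, 1]
r4 m[sprk→φ1] = [1, 1, 1, 1]
r5 m[φ0→slip] = [9, 9, 7, 6]
r5 m[φ0→ice] = [4536, 3528, 3024, 3087]
r5 m[φ1→slip] = [9, 7, 8, 8]
r5 m[φ1→sprk] = [4536, 4032, 3087, 2646]
r5 m[φ2→slip] = [56, 49, 28, 35]
r5 m[φ2→sun] = [648, 192, 567, 648]
r5 m[φ3→sun] = [7, 5, 3, 7]
r5 m[slip→φ0] = [504, 343, 224, 280]
r5 m[slip→φ1] = [504, 441, 196, 210]
r5 m[slip→φ2] = [81, 63, 56, 48]
r5 m[sun→φ2] = [7, 5, 3, 7]
r5 m[sun→φ3] = [648, 192, 567, 648]
r5 m[ice→φ0] = [1, 1, 1, 1]
r5 m[sprk→φ1] = [1, 1, 1, 1]
r6 m[φ0→slip] = [9, 9, 7, 6]
r6 m[φ0→ice] = [4536, 3528, 3024, 3087]
r6 m[φ1→slip] = [9, 7, 8, 8]
r6 m[φ1→sprk] = [4536, 4032, 3087, 2646]
r6 m[φ2→slip] = [56, 49, 28, 35]
r6 m[φ2→sun] = [648, 192, 567, 648]
r6 m[φ3→sun] = [7, 5, 3, 7]
r6 m[slip→φ0] = [504, 343, 224, 280]
r6 m[slip→φ1] = [504, 441, 196, 210]
r6 m[slip→φ2] = [81, 63, 56, 48]
r6 m[sun→φ2] = [7, 5, 3, 7]
r6 m[sun→φ3] = [648, 192, 567, 648]
r6 m[ice→φ0] = [1, 1, 1, 1]
r6 m[sprk→φ1] = [1, 1, 1, 1]
fixed point reached at round 6
b[slip] = ⊗ incoming = [4536, 3087, 1568, 1680]

b[slip] = [4536, 3087, 1568, 1680]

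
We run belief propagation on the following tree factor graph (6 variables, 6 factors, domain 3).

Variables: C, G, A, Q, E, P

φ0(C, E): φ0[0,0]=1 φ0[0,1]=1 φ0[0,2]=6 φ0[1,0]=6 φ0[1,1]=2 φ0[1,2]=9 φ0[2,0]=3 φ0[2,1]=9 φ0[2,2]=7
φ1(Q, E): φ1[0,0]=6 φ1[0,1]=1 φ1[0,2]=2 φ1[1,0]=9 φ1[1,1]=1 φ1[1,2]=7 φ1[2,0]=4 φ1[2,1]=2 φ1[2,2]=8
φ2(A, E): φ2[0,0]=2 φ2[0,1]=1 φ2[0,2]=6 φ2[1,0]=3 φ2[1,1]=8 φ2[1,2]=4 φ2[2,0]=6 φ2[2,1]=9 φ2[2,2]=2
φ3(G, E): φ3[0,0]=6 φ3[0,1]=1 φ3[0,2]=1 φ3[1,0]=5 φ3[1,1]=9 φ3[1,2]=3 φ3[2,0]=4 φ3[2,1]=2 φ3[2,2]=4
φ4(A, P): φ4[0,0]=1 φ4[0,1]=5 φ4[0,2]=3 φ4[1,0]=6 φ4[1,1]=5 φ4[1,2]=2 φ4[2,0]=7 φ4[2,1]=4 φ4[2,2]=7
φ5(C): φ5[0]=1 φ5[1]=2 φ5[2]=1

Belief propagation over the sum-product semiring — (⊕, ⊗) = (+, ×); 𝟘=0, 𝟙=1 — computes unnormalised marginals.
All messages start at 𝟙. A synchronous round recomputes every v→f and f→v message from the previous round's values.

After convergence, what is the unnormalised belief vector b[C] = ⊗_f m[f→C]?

b[C] = [176097, 964716, 395059]

init: all messages = 𝟙 over 3 values
r1 m[φ0→C] = [8, 17, 19]
r1 m[φ0→E] = [10, 12, 22]
r1 m[φ1→Q] = [9, 17, 14]
r1 m[φ1→E] = [19, 4, 17]
r1 m[φ2→A] = [9, 15, 17]
r1 m[φ2→E] = [11, 18, 12]
r1 m[φ3→G] = [8, 17, 10]
r1 m[φ3→E] = [15, 12, 8]
r1 m[φ4→A] = [9, 13, 18]
r1 m[φ4→P] = [14, 14, 12]
r1 m[φ5→C] = [1, 2, 1]
r1 m[C→φ0] = [1, 1, 1]
r1 m[C→φ5] = [1, 1, 1]
r1 m[G→φ3] = [1, 1, 1]
r1 m[A→φ2] = [1, 1, 1]
r1 m[A→φ4] = [1, 1, 1]
r1 m[Q→φ1] = [1, 1, 1]
r1 m[E→φ0] = [1, 1, 1]
r1 m[E→φ1] = [1, 1, 1]
r1 m[E→φ2] = [1, 1, 1]
r1 m[E→φ3] = [1, 1, 1]
r1 m[P→φ4] = [1, 1, 1]
r2 m[φ0→C] = [8, 17, 19]
r2 m[φ0→E] = [10, 12, 22]
r2 m[φ1→Q] = [9, 17, 14]
r2 m[φ1→E] = [19, 4, 17]
r2 m[φ2→A] = [9, 15, 17]
r2 m[φ2→E] = [11, 18, 12]
r2 m[φ3→G] = [8, 17, 10]
r2 m[φ3→E] = [15, 12, 8]
r2 m[φ4→A] = [9, 13, 18]
r2 m[φ4→P] = [14, 14, 12]
r2 m[φ5→C] = [1, 2, 1]
r2 m[C→φ0] = [1, 2, 1]
r2 m[C→φ5] = [8, 17, 19]
r2 m[G→φ3] = [1, 1, 1]
r2 m[A→φ2] = [9, 13, 18]
r2 m[A→φ4] = [9, 15, 17]
r2 m[Q→φ1] = [1, 1, 1]
r2 m[E→φ0] = [3135, 864, 1632]
r2 m[E→φ1] = [1650, 2592, 2112]
r2 m[E→φ2] = [2850, 576, 2992]
r2 m[E→φ3] = [2090, 864, 4488]
r2 m[P→φ4] = [1, 1, 1]
r3 m[φ0→C] = [13791, 35226, 28605]
r3 m[φ0→E] = [16, 14, 31]
r3 m[φ1→Q] = [16716, 32226, 28680]
r3 m[φ1→E] = [19, 4, 17]
r3 m[φ2→A] = [24228, 25126, 28268]
r3 m[φ2→E] = [165, 275, 142]
r3 m[φ3→G] = [17892, 31690, 28040]
r3 m[φ3→E] = [15, 12, 8]
r3 m[φ4→A] = [9, 13, 18]
r3 m[φ4→P] = [218, 188, 176]
r3 m[φ5→C] = [1, 2, 1]
r3 m[C→φ0] = [1, 2, 1]
r3 m[C→φ5] = [8, 17, 19]
r3 m[G→φ3] = [1, 1, 1]
r3 m[A→φ2] = [9, 13, 18]
r3 m[A→φ4] = [9, 15, 17]
r3 m[Q→φ1] = [1, 1, 1]
r3 m[E→φ0] = [3135, 864, 1632]
r3 m[E→φ1] = [1650, 2592, 2112]
r3 m[E→φ2] = [2850, 576, 2992]
r3 m[E→φ3] = [2090, 864, 4488]
r3 m[P→φ4] = [1, 1, 1]
r4 m[φ0→C] = [13791, 35226, 28605]
r4 m[φ0→E] = [16, 14, 31]
r4 m[φ1→Q] = [16716, 32226, 28680]
r4 m[φ1→E] = [19, 4, 17]
r4 m[φ2→A] = [24228, 25126, 28268]
r4 m[φ2→E] = [165, 275, 142]
r4 m[φ3→G] = [17892, 31690, 28040]
r4 m[φ3→E] = [15, 12, 8]
r4 m[φ4→A] = [9, 13, 18]
r4 m[φ4→P] = [218, 188, 176]
r4 m[φ5→C] = [1, 2, 1]
r4 m[C→φ0] = [1, 2, 1]
r4 m[C→φ5] = [13791, 35226, 28605]
r4 m[G→φ3] = [1, 1, 1]
r4 m[A→φ2] = [9, 13, 18]
r4 m[A→φ4] = [24228, 25126, 28268]
r4 m[Q→φ1] = [1, 1, 1]
r4 m[E→φ0] = [47025, 13200, 19312]
r4 m[E→φ1] = [39600, 46200, 35216]
r4 m[E→φ2] = [4560, 672, 4216]
r4 m[E→φ3] = [50160, 15400, 74834]
r4 m[P→φ4] = [1, 1, 1]
r5 m[φ0→C] = [176097, 482358, 395059]
r5 m[φ0→E] = [16, 14, 31]
r5 m[φ1→Q] = [354232, 649112, 532528]
r5 m[φ1→E] = [19, 4, 17]
r5 m[φ2→A] = [35088, 35920, 41840]
r5 m[φ2→E] = [165, 275, 142]
r5 m[φ3→G] = [391194, 613902, 530776]
r5 m[φ3→E] = [15, 12, 8]
r5 m[φ4→A] = [9, 13, 18]
r5 m[φ4→P] = [372860, 359842, 320812]
r5 m[φ5→C] = [1, 2, 1]
r5 m[C→φ0] = [1, 2, 1]
r5 m[C→φ5] = [13791, 35226, 28605]
r5 m[G→φ3] = [1, 1, 1]
r5 m[A→φ2] = [9, 13, 18]
r5 m[A→φ4] = [24228, 25126, 28268]
r5 m[Q→φ1] = [1, 1, 1]
r5 m[E→φ0] = [47025, 13200, 19312]
r5 m[E→φ1] = [39600, 46200, 35216]
r5 m[E→φ2] = [4560, 672, 4216]
r5 m[E→φ3] = [50160, 15400, 74834]
r5 m[P→φ4] = [1, 1, 1]
r6 m[φ0→C] = [176097, 482358, 395059]
r6 m[φ0→E] = [16, 14, 31]
r6 m[φ1→Q] = [354232, 649112, 532528]
r6 m[φ1→E] = [19, 4, 17]
r6 m[φ2→A] = [35088, 35920, 41840]
r6 m[φ2→E] = [165, 275, 142]
r6 m[φ3→G] = [391194, 613902, 530776]
r6 m[φ3→E] = [15, 12, 8]
r6 m[φ4→A] = [9, 13, 18]
r6 m[φ4→P] = [372860, 359842, 320812]
r6 m[φ5→C] = [1, 2, 1]
r6 m[C→φ0] = [1, 2, 1]
r6 m[C→φ5] = [176097, 482358, 395059]
r6 m[G→φ3] = [1, 1, 1]
r6 m[A→φ2] = [9, 13, 18]
r6 m[A→φ4] = [35088, 35920, 41840]
r6 m[Q→φ1] = [1, 1, 1]
r6 m[E→φ0] = [47025, 13200, 19312]
r6 m[E→φ1] = [39600, 46200, 35216]
r6 m[E→φ2] = [4560, 672, 4216]
r6 m[E→φ3] = [50160, 15400, 74834]
r6 m[P→φ4] = [1, 1, 1]
r7 m[φ0→C] = [176097, 482358, 395059]
r7 m[φ0→E] = [16, 14, 31]
r7 m[φ1→Q] = [354232, 649112, 532528]
r7 m[φ1→E] = [19, 4, 17]
r7 m[φ2→A] = [35088, 35920, 41840]
r7 m[φ2→E] = [165, 275, 142]
r7 m[φ3→G] = [391194, 613902, 530776]
r7 m[φ3→E] = [15, 12, 8]
r7 m[φ4→A] = [9, 13, 18]
r7 m[φ4→P] = [543488, 522400, 469984]
r7 m[φ5→C] = [1, 2, 1]
r7 m[C→φ0] = [1, 2, 1]
r7 m[C→φ5] = [176097, 482358, 395059]
r7 m[G→φ3] = [1, 1, 1]
r7 m[A→φ2] = [9, 13, 18]
r7 m[A→φ4] = [35088, 35920, 41840]
r7 m[Q→φ1] = [1, 1, 1]
r7 m[E→φ0] = [47025, 13200, 19312]
r7 m[E→φ1] = [39600, 46200, 35216]
r7 m[E→φ2] = [4560, 672, 4216]
r7 m[E→φ3] = [50160, 15400, 74834]
r7 m[P→φ4] = [1, 1, 1]
r8 m[φ0→C] = [176097, 482358, 395059]
r8 m[φ0→E] = [16, 14, 31]
r8 m[φ1→Q] = [354232, 649112, 532528]
r8 m[φ1→E] = [19, 4, 17]
r8 m[φ2→A] = [35088, 35920, 41840]
r8 m[φ2→E] = [165, 275, 142]
r8 m[φ3→G] = [391194, 613902, 530776]
r8 m[φ3→E] = [15, 12, 8]
r8 m[φ4→A] = [9, 13, 18]
r8 m[φ4→P] = [543488, 522400, 469984]
r8 m[φ5→C] = [1, 2, 1]
r8 m[C→φ0] = [1, 2, 1]
r8 m[C→φ5] = [176097, 482358, 395059]
r8 m[G→φ3] = [1, 1, 1]
r8 m[A→φ2] = [9, 13, 18]
r8 m[A→φ4] = [35088, 35920, 41840]
r8 m[Q→φ1] = [1, 1, 1]
r8 m[E→φ0] = [47025, 13200, 19312]
r8 m[E→φ1] = [39600, 46200, 35216]
r8 m[E→φ2] = [4560, 672, 4216]
r8 m[E→φ3] = [50160, 15400, 74834]
r8 m[P→φ4] = [1, 1, 1]
fixed point reached at round 8
b[C] = ⊗ incoming = [176097, 964716, 395059]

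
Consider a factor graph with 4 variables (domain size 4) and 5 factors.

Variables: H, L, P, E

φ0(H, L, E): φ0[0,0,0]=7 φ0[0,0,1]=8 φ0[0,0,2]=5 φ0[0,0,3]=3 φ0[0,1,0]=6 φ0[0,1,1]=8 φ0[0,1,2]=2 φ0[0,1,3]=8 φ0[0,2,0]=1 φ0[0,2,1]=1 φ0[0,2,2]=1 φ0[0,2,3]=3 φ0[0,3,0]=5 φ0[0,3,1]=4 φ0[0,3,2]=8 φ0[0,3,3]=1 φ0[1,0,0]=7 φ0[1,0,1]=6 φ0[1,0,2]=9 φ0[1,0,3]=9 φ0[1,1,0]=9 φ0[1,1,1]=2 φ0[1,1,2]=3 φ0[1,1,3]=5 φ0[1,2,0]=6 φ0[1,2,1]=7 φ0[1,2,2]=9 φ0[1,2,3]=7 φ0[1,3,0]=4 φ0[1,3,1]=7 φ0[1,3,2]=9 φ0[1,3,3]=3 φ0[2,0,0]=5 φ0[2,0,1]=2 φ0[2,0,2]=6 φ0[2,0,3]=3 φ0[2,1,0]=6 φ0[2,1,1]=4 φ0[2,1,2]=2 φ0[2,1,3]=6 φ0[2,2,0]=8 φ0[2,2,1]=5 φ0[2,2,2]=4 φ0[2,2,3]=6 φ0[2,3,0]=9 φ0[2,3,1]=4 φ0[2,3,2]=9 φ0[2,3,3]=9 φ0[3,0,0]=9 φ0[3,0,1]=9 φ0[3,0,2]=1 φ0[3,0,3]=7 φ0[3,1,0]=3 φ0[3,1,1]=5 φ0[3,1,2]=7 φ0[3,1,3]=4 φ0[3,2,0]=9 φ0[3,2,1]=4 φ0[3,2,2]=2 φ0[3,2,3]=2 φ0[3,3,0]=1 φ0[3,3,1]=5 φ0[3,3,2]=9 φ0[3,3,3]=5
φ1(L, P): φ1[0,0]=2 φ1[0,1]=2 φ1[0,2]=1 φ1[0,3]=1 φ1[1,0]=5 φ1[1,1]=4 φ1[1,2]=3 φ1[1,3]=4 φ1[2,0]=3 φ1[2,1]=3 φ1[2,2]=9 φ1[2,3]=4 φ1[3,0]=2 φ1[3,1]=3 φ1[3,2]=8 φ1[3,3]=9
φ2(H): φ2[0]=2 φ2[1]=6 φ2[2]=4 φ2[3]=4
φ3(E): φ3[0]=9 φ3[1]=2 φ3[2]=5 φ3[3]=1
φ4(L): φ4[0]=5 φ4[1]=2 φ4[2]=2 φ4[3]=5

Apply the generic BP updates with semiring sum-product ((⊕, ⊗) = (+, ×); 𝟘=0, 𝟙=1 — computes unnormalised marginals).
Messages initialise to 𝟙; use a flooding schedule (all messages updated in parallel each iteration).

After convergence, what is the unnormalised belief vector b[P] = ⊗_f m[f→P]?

b[P] = [57624, 62900, 110984, 106008]

init: all messages = 𝟙 over 4 values
r1 m[φ0→H] = [71, 102, 88, 82]
r1 m[φ0→L] = [96, 80, 75, 92]
r1 m[φ0→E] = [95, 81, 86, 81]
r1 m[φ1→L] = [6, 16, 19, 22]
r1 m[φ1→P] = [12, 12, 21, 18]
r1 m[φ2→H] = [2, 6, 4, 4]
r1 m[φ3→E] = [9, 2, 5, 1]
r1 m[φ4→L] = [5, 2, 2, 5]
r1 m[H→φ0] = [1, 1, 1, 1]
r1 m[H→φ2] = [1, 1, 1, 1]
r1 m[L→φ0] = [1, 1, 1, 1]
r1 m[L→φ1] = [1, 1, 1, 1]
r1 m[L→φ4] = [1, 1, 1, 1]
r1 m[P→φ1] = [1, 1, 1, 1]
r1 m[E→φ0] = [1, 1, 1, 1]
r1 m[E→φ3] = [1, 1, 1, 1]
r2 m[φ0→H] = [71, 102, 88, 82]
r2 m[φ0→L] = [96, 80, 75, 92]
r2 m[φ0→E] = [95, 81, 86, 81]
r2 m[φ1→L] = [6, 16, 19, 22]
r2 m[φ1→P] = [12, 12, 21, 18]
r2 m[φ2→H] = [2, 6, 4, 4]
r2 m[φ3→E] = [9, 2, 5, 1]
r2 m[φ4→L] = [5, 2, 2, 5]
r2 m[H→φ0] = [2, 6, 4, 4]
r2 m[H→φ2] = [71, 102, 88, 82]
r2 m[L→φ0] = [30, 32, 38, 110]
r2 m[L→φ1] = [480, 160, 150, 460]
r2 m[L→φ4] = [576, 1280, 1425, 2024]
r2 m[P→φ1] = [1, 1, 1, 1]
r2 m[E→φ0] = [9, 2, 5, 1]
r2 m[E→φ3] = [95, 81, 86, 81]
r3 m[φ0→H] = [17088, 22570, 24790, 17190]
r3 m[φ0→L] = [1760, 1422, 1594, 1624]
r3 m[φ0→E] = [18792, 17428, 23276, 17152]
r3 m[φ1→L] = [6, 16, 19, 22]
r3 m[φ1→P] = [3130, 3430, 5990, 5860]
r3 m[φ2→H] = [2, 6, 4, 4]
r3 m[φ3→E] = [9, 2, 5, 1]
r3 m[φ4→L] = [5, 2, 2, 5]
r3 m[H→φ0] = [2, 6, 4, 4]
r3 m[H→φ2] = [71, 102, 88, 82]
r3 m[L→φ0] = [30, 32, 38, 110]
r3 m[L→φ1] = [480, 160, 150, 460]
r3 m[L→φ4] = [576, 1280, 1425, 2024]
r3 m[P→φ1] = [1, 1, 1, 1]
r3 m[E→φ0] = [9, 2, 5, 1]
r3 m[E→φ3] = [95, 81, 86, 81]
r4 m[φ0→H] = [17088, 22570, 24790, 17190]
r4 m[φ0→L] = [1760, 1422, 1594, 1624]
r4 m[φ0→E] = [18792, 17428, 23276, 17152]
r4 m[φ1→L] = [6, 16, 19, 22]
r4 m[φ1→P] = [3130, 3430, 5990, 5860]
r4 m[φ2→H] = [2, 6, 4, 4]
r4 m[φ3→E] = [9, 2, 5, 1]
r4 m[φ4→L] = [5, 2, 2, 5]
r4 m[H→φ0] = [2, 6, 4, 4]
r4 m[H→φ2] = [17088, 22570, 24790, 17190]
r4 m[L→φ0] = [30, 32, 38, 110]
r4 m[L→φ1] = [8800, 2844, 3188, 8120]
r4 m[L→φ4] = [10560, 22752, 30286, 35728]
r4 m[P→φ1] = [1, 1, 1, 1]
r4 m[E→φ0] = [9, 2, 5, 1]
r4 m[E→φ3] = [18792, 17428, 23276, 17152]
r5 m[φ0→H] = [17088, 22570, 24790, 17190]
r5 m[φ0→L] = [1760, 1422, 1594, 1624]
r5 m[φ0→E] = [18792, 17428, 23276, 17152]
r5 m[φ1→L] = [6, 16, 19, 22]
r5 m[φ1→P] = [57624, 62900, 110984, 106008]
r5 m[φ2→H] = [2, 6, 4, 4]
r5 m[φ3→E] = [9, 2, 5, 1]
r5 m[φ4→L] = [5, 2, 2, 5]
r5 m[H→φ0] = [2, 6, 4, 4]
r5 m[H→φ2] = [17088, 22570, 24790, 17190]
r5 m[L→φ0] = [30, 32, 38, 110]
r5 m[L→φ1] = [8800, 2844, 3188, 8120]
r5 m[L→φ4] = [10560, 22752, 30286, 35728]
r5 m[P→φ1] = [1, 1, 1, 1]
r5 m[E→φ0] = [9, 2, 5, 1]
r5 m[E→φ3] = [18792, 17428, 23276, 17152]
r6 m[φ0→H] = [17088, 22570, 24790, 17190]
r6 m[φ0→L] = [1760, 1422, 1594, 1624]
r6 m[φ0→E] = [18792, 17428, 23276, 17152]
r6 m[φ1→L] = [6, 16, 19, 22]
r6 m[φ1→P] = [57624, 62900, 110984, 106008]
r6 m[φ2→H] = [2, 6, 4, 4]
r6 m[φ3→E] = [9, 2, 5, 1]
r6 m[φ4→L] = [5, 2, 2, 5]
r6 m[H→φ0] = [2, 6, 4, 4]
r6 m[H→φ2] = [17088, 22570, 24790, 17190]
r6 m[L→φ0] = [30, 32, 38, 110]
r6 m[L→φ1] = [8800, 2844, 3188, 8120]
r6 m[L→φ4] = [10560, 22752, 30286, 35728]
r6 m[P→φ1] = [1, 1, 1, 1]
r6 m[E→φ0] = [9, 2, 5, 1]
r6 m[E→φ3] = [18792, 17428, 23276, 17152]
fixed point reached at round 6
b[P] = ⊗ incoming = [57624, 62900, 110984, 106008]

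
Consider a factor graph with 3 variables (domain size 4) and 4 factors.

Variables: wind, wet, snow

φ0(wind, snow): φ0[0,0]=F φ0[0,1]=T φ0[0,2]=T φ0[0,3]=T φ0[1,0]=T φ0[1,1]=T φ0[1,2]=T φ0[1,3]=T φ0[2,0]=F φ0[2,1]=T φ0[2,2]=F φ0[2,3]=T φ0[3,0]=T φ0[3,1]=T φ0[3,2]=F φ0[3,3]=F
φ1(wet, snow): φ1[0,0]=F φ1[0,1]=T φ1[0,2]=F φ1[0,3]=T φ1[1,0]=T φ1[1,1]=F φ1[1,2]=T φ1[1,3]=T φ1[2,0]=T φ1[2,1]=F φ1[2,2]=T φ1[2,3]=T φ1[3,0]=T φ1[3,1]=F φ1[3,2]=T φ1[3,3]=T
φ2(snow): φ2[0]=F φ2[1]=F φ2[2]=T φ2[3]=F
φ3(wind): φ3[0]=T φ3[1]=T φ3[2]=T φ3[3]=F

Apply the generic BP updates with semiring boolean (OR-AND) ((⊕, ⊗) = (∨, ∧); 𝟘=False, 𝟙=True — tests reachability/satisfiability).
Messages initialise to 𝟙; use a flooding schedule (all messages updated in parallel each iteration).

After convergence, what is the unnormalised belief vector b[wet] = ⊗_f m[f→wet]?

b[wet] = [F, T, T, T]

init: all messages = 𝟙 over 4 values
r1 m[φ0→wind] = [T, T, T, T]
r1 m[φ0→snow] = [T, T, T, T]
r1 m[φ1→wet] = [T, T, T, T]
r1 m[φ1→snow] = [T, T, T, T]
r1 m[φ2→snow] = [F, F, T, F]
r1 m[φ3→wind] = [T, T, T, F]
r1 m[wind→φ0] = [T, T, T, T]
r1 m[wind→φ3] = [T, T, T, T]
r1 m[wet→φ1] = [T, T, T, T]
r1 m[snow→φ0] = [T, T, T, T]
r1 m[snow→φ1] = [T, T, T, T]
r1 m[snow→φ2] = [T, T, T, T]
r2 m[φ0→wind] = [T, T, T, T]
r2 m[φ0→snow] = [T, T, T, T]
r2 m[φ1→wet] = [T, T, T, T]
r2 m[φ1→snow] = [T, T, T, T]
r2 m[φ2→snow] = [F, F, T, F]
r2 m[φ3→wind] = [T, T, T, F]
r2 m[wind→φ0] = [T, T, T, F]
r2 m[wind→φ3] = [T, T, T, T]
r2 m[wet→φ1] = [T, T, T, T]
r2 m[snow→φ0] = [F, F, T, F]
r2 m[snow→φ1] = [F, F, T, F]
r2 m[snow→φ2] = [T, T, T, T]
r3 m[φ0→wind] = [T, T, F, F]
r3 m[φ0→snow] = [T, T, T, T]
r3 m[φ1→wet] = [F, T, T, T]
r3 m[φ1→snow] = [T, T, T, T]
r3 m[φ2→snow] = [F, F, T, F]
r3 m[φ3→wind] = [T, T, T, F]
r3 m[wind→φ0] = [T, T, T, F]
r3 m[wind→φ3] = [T, T, T, T]
r3 m[wet→φ1] = [T, T, T, T]
r3 m[snow→φ0] = [F, F, T, F]
r3 m[snow→φ1] = [F, F, T, F]
r3 m[snow→φ2] = [T, T, T, T]
r4 m[φ0→wind] = [T, T, F, F]
r4 m[φ0→snow] = [T, T, T, T]
r4 m[φ1→wet] = [F, T, T, T]
r4 m[φ1→snow] = [T, T, T, T]
r4 m[φ2→snow] = [F, F, T, F]
r4 m[φ3→wind] = [T, T, T, F]
r4 m[wind→φ0] = [T, T, T, F]
r4 m[wind→φ3] = [T, T, F, F]
r4 m[wet→φ1] = [T, T, T, T]
r4 m[snow→φ0] = [F, F, T, F]
r4 m[snow→φ1] = [F, F, T, F]
r4 m[snow→φ2] = [T, T, T, T]
r5 m[φ0→wind] = [T, T, F, F]
r5 m[φ0→snow] = [T, T, T, T]
r5 m[φ1→wet] = [F, T, T, T]
r5 m[φ1→snow] = [T, T, T, T]
r5 m[φ2→snow] = [F, F, T, F]
r5 m[φ3→wind] = [T, T, T, F]
r5 m[wind→φ0] = [T, T, T, F]
r5 m[wind→φ3] = [T, T, F, F]
r5 m[wet→φ1] = [T, T, T, T]
r5 m[snow→φ0] = [F, F, T, F]
r5 m[snow→φ1] = [F, F, T, F]
r5 m[snow→φ2] = [T, T, T, T]
fixed point reached at round 5
b[wet] = ⊗ incoming = [F, T, T, T]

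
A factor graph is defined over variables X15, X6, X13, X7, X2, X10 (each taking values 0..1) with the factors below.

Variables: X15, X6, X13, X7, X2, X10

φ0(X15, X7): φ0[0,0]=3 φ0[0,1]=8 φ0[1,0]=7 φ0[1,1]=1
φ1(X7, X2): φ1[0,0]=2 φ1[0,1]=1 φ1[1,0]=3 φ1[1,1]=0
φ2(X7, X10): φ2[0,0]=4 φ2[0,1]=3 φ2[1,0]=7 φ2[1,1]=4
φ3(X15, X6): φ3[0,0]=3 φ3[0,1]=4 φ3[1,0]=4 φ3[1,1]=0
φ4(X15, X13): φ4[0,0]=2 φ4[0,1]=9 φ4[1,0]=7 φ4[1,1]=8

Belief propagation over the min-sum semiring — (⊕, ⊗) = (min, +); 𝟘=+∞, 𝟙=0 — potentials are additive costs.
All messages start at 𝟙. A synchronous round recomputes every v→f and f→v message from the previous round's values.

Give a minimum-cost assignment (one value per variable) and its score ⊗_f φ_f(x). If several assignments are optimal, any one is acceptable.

assignment: (X15=0, X6=0, X13=0, X7=0, X2=1, X10=1); score = 12

init: all messages = 𝟙 over 2 values
r1 m[φ0→X15] = [3, 1]
r1 m[φ0→X7] = [3, 1]
r1 m[φ1→X7] = [1, 0]
r1 m[φ1→X2] = [2, 0]
r1 m[φ2→X7] = [3, 4]
r1 m[φ2→X10] = [4, 3]
r1 m[φ3→X15] = [3, 0]
r1 m[φ3→X6] = [3, 0]
r1 m[φ4→X15] = [2, 7]
r1 m[φ4→X13] = [2, 8]
r1 m[X15→φ0] = [0, 0]
r1 m[X15→φ3] = [0, 0]
r1 m[X15→φ4] = [0, 0]
r1 m[X6→φ3] = [0, 0]
r1 m[X13→φ4] = [0, 0]
r1 m[X7→φ0] = [0, 0]
r1 m[X7→φ1] = [0, 0]
r1 m[X7→φ2] = [0, 0]
r1 m[X2→φ1] = [0, 0]
r1 m[X10→φ2] = [0, 0]
r2 m[φ0→X15] = [3, 1]
r2 m[φ0→X7] = [3, 1]
r2 m[φ1→X7] = [1, 0]
r2 m[φ1→X2] = [2, 0]
r2 m[φ2→X7] = [3, 4]
r2 m[φ2→X10] = [4, 3]
r2 m[φ3→X15] = [3, 0]
r2 m[φ3→X6] = [3, 0]
r2 m[φ4→X15] = [2, 7]
r2 m[φ4→X13] = [2, 8]
r2 m[X15→φ0] = [5, 7]
r2 m[X15→φ3] = [5, 8]
r2 m[X15→φ4] = [6, 1]
r2 m[X6→φ3] = [0, 0]
r2 m[X13→φ4] = [0, 0]
r2 m[X7→φ0] = [4, 4]
r2 m[X7→φ1] = [6, 5]
r2 m[X7→φ2] = [4, 1]
r2 m[X2→φ1] = [0, 0]
r2 m[X10→φ2] = [0, 0]
r3 m[φ0→X15] = [7, 5]
r3 m[φ0→X7] = [8, 8]
r3 m[φ1→X7] = [1, 0]
r3 m[φ1→X2] = [8, 5]
r3 m[φ2→X7] = [3, 4]
r3 m[φ2→X10] = [8, 5]
r3 m[φ3→X15] = [3, 0]
r3 m[φ3→X6] = [8, 8]
r3 m[φ4→X15] = [2, 7]
r3 m[φ4→X13] = [8, 9]
r3 m[X15→φ0] = [5, 7]
r3 m[X15→φ3] = [5, 8]
r3 m[X15→φ4] = [6, 1]
r3 m[X6→φ3] = [0, 0]
r3 m[X13→φ4] = [0, 0]
r3 m[X7→φ0] = [4, 4]
r3 m[X7→φ1] = [6, 5]
r3 m[X7→φ2] = [4, 1]
r3 m[X2→φ1] = [0, 0]
r3 m[X10→φ2] = [0, 0]
r4 m[φ0→X15] = [7, 5]
r4 m[φ0→X7] = [8, 8]
r4 m[φ1→X7] = [1, 0]
r4 m[φ1→X2] = [8, 5]
r4 m[φ2→X7] = [3, 4]
r4 m[φ2→X10] = [8, 5]
r4 m[φ3→X15] = [3, 0]
r4 m[φ3→X6] = [8, 8]
r4 m[φ4→X15] = [2, 7]
r4 m[φ4→X13] = [8, 9]
r4 m[X15→φ0] = [5, 7]
r4 m[X15→φ3] = [9, 12]
r4 m[X15→φ4] = [10, 5]
r4 m[X6→φ3] = [0, 0]
r4 m[X13→φ4] = [0, 0]
r4 m[X7→φ0] = [4, 4]
r4 m[X7→φ1] = [11, 12]
r4 m[X7→φ2] = [9, 8]
r4 m[X2→φ1] = [0, 0]
r4 m[X10→φ2] = [0, 0]
r5 m[φ0→X15] = [7, 5]
r5 m[φ0→X7] = [8, 8]
r5 m[φ1→X7] = [1, 0]
r5 m[φ1→X2] = [13, 12]
r5 m[φ2→X7] = [3, 4]
r5 m[φ2→X10] = [13, 12]
r5 m[φ3→X15] = [3, 0]
r5 m[φ3→X6] = [12, 12]
r5 m[φ4→X15] = [2, 7]
r5 m[φ4→X13] = [12, 13]
r5 m[X15→φ0] = [5, 7]
r5 m[X15→φ3] = [9, 12]
r5 m[X15→φ4] = [10, 5]
r5 m[X6→φ3] = [0, 0]
r5 m[X13→φ4] = [0, 0]
r5 m[X7→φ0] = [4, 4]
r5 m[X7→φ1] = [11, 12]
r5 m[X7→φ2] = [9, 8]
r5 m[X2→φ1] = [0, 0]
r5 m[X10→φ2] = [0, 0]
r6 m[φ0→X15] = [7, 5]
r6 m[φ0→X7] = [8, 8]
r6 m[φ1→X7] = [1, 0]
r6 m[φ1→X2] = [13, 12]
r6 m[φ2→X7] = [3, 4]
r6 m[φ2→X10] = [13, 12]
r6 m[φ3→X15] = [3, 0]
r6 m[φ3→X6] = [12, 12]
r6 m[φ4→X15] = [2, 7]
r6 m[φ4→X13] = [12, 13]
r6 m[X15→φ0] = [5, 7]
r6 m[X15→φ3] = [9, 12]
r6 m[X15→φ4] = [10, 5]
r6 m[X6→φ3] = [0, 0]
r6 m[X13→φ4] = [0, 0]
r6 m[X7→φ0] = [4, 4]
r6 m[X7→φ1] = [11, 12]
r6 m[X7→φ2] = [9, 8]
r6 m[X2→φ1] = [0, 0]
r6 m[X10→φ2] = [0, 0]
fixed point reached at round 6
traceback from X15: (X15=0, X6=0, X13=0, X7=0, X2=1, X10=1), score=12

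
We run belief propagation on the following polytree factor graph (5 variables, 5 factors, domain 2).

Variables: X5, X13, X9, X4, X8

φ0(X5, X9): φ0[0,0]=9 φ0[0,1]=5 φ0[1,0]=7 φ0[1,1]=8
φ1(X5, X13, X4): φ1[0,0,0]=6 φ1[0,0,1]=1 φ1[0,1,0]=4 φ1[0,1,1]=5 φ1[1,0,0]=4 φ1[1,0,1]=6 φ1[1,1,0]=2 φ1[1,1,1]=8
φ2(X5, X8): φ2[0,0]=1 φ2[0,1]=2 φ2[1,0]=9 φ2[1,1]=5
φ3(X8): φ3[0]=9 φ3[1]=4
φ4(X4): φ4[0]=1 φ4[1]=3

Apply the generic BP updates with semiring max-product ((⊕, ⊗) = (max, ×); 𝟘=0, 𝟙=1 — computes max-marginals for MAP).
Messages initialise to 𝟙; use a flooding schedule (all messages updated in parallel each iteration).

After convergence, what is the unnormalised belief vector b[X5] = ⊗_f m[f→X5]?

b[X5] = [1215, 15552]

init: all messages = 𝟙 over 2 values
r1 m[φ0→X5] = [9, 8]
r1 m[φ0→X9] = [9, 8]
r1 m[φ1→X5] = [6, 8]
r1 m[φ1→X13] = [6, 8]
r1 m[φ1→X4] = [6, 8]
r1 m[φ2→X5] = [2, 9]
r1 m[φ2→X8] = [9, 5]
r1 m[φ3→X8] = [9, 4]
r1 m[φ4→X4] = [1, 3]
r1 m[X5→φ0] = [1, 1]
r1 m[X5→φ1] = [1, 1]
r1 m[X5→φ2] = [1, 1]
r1 m[X13→φ1] = [1, 1]
r1 m[X9→φ0] = [1, 1]
r1 m[X4→φ1] = [1, 1]
r1 m[X4→φ4] = [1, 1]
r1 m[X8→φ2] = [1, 1]
r1 m[X8→φ3] = [1, 1]
r2 m[φ0→X5] = [9, 8]
r2 m[φ0→X9] = [9, 8]
r2 m[φ1→X5] = [6, 8]
r2 m[φ1→X13] = [6, 8]
r2 m[φ1→X4] = [6, 8]
r2 m[φ2→X5] = [2, 9]
r2 m[φ2→X8] = [9, 5]
r2 m[φ3→X8] = [9, 4]
r2 m[φ4→X4] = [1, 3]
r2 m[X5→φ0] = [12, 72]
r2 m[X5→φ1] = [18, 72]
r2 m[X5→φ2] = [54, 64]
r2 m[X13→φ1] = [1, 1]
r2 m[X9→φ0] = [1, 1]
r2 m[X4→φ1] = [1, 3]
r2 m[X4→φ4] = [6, 8]
r2 m[X8→φ2] = [9, 4]
r2 m[X8→φ3] = [9, 5]
r3 m[φ0→X5] = [9, 8]
r3 m[φ0→X9] = [504, 576]
r3 m[φ1→X5] = [15, 24]
r3 m[φ1→X13] = [1296, 1728]
r3 m[φ1→X4] = [288, 576]
r3 m[φ2→X5] = [9, 81]
r3 m[φ2→X8] = [576, 320]
r3 m[φ3→X8] = [9, 4]
r3 m[φ4→X4] = [1, 3]
r3 m[X5→φ0] = [12, 72]
r3 m[X5→φ1] = [18, 72]
r3 m[X5→φ2] = [54, 64]
r3 m[X13→φ1] = [1, 1]
r3 m[X9→φ0] = [1, 1]
r3 m[X4→φ1] = [1, 3]
r3 m[X4→φ4] = [6, 8]
r3 m[X8→φ2] = [9, 4]
r3 m[X8→φ3] = [9, 5]
r4 m[φ0→X5] = [9, 8]
r4 m[φ0→X9] = [504, 576]
r4 m[φ1→X5] = [15, 24]
r4 m[φ1→X13] = [1296, 1728]
r4 m[φ1→X4] = [288, 576]
r4 m[φ2→X5] = [9, 81]
r4 m[φ2→X8] = [576, 320]
r4 m[φ3→X8] = [9, 4]
r4 m[φ4→X4] = [1, 3]
r4 m[X5→φ0] = [135, 1944]
r4 m[X5→φ1] = [81, 648]
r4 m[X5→φ2] = [135, 192]
r4 m[X13→φ1] = [1, 1]
r4 m[X9→φ0] = [1, 1]
r4 m[X4→φ1] = [1, 3]
r4 m[X4→φ4] = [288, 576]
r4 m[X8→φ2] = [9, 4]
r4 m[X8→φ3] = [576, 320]
r5 m[φ0→X5] = [9, 8]
r5 m[φ0→X9] = [13608, 15552]
r5 m[φ1→X5] = [15, 24]
r5 m[φ1→X13] = [11664, 15552]
r5 m[φ1→X4] = [2592, 5184]
r5 m[φ2→X5] = [9, 81]
r5 m[φ2→X8] = [1728, 960]
r5 m[φ3→X8] = [9, 4]
r5 m[φ4→X4] = [1, 3]
r5 m[X5→φ0] = [135, 1944]
r5 m[X5→φ1] = [81, 648]
r5 m[X5→φ2] = [135, 192]
r5 m[X13→φ1] = [1, 1]
r5 m[X9→φ0] = [1, 1]
r5 m[X4→φ1] = [1, 3]
r5 m[X4→φ4] = [288, 576]
r5 m[X8→φ2] = [9, 4]
r5 m[X8→φ3] = [576, 320]
r6 m[φ0→X5] = [9, 8]
r6 m[φ0→X9] = [13608, 15552]
r6 m[φ1→X5] = [15, 24]
r6 m[φ1→X13] = [11664, 15552]
r6 m[φ1→X4] = [2592, 5184]
r6 m[φ2→X5] = [9, 81]
r6 m[φ2→X8] = [1728, 960]
r6 m[φ3→X8] = [9, 4]
r6 m[φ4→X4] = [1, 3]
r6 m[X5→φ0] = [135, 1944]
r6 m[X5→φ1] = [81, 648]
r6 m[X5→φ2] = [135, 192]
r6 m[X13→φ1] = [1, 1]
r6 m[X9→φ0] = [1, 1]
r6 m[X4→φ1] = [1, 3]
r6 m[X4→φ4] = [2592, 5184]
r6 m[X8→φ2] = [9, 4]
r6 m[X8→φ3] = [1728, 960]
r7 m[φ0→X5] = [9, 8]
r7 m[φ0→X9] = [13608, 15552]
r7 m[φ1→X5] = [15, 24]
r7 m[φ1→X13] = [11664, 15552]
r7 m[φ1→X4] = [2592, 5184]
r7 m[φ2→X5] = [9, 81]
r7 m[φ2→X8] = [1728, 960]
r7 m[φ3→X8] = [9, 4]
r7 m[φ4→X4] = [1, 3]
r7 m[X5→φ0] = [135, 1944]
r7 m[X5→φ1] = [81, 648]
r7 m[X5→φ2] = [135, 192]
r7 m[X13→φ1] = [1, 1]
r7 m[X9→φ0] = [1, 1]
r7 m[X4→φ1] = [1, 3]
r7 m[X4→φ4] = [2592, 5184]
r7 m[X8→φ2] = [9, 4]
r7 m[X8→φ3] = [1728, 960]
fixed point reached at round 7
b[X5] = ⊗ incoming = [1215, 15552]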